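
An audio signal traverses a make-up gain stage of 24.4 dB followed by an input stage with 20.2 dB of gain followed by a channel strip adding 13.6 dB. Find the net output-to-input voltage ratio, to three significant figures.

813

Net gain = 24.4 + 20.2 + 13.6 = 58.2 dB.
Voltage ratio = 10^(58.2/20) = 813.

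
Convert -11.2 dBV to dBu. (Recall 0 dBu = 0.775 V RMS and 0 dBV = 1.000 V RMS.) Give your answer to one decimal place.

-9.0 dBu

The offset between the scales is 20·log₁₀(0.775/1.000) = −2.214 dB.
So dBu = -11.2 + 2.214 = -9.0 dBu.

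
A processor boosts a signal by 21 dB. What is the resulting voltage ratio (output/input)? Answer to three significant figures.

Voltage ratio = 10^(dB/20).
10^(21/20) = 10^(1.050) = 11.2.

11.2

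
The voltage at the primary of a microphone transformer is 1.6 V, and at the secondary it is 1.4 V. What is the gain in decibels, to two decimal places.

For a voltage ratio, dB = 20·log₁₀(V₂/V₁).
20·log₁₀(1.4/1.6) = 20·log₁₀(0.8750) = -1.16 dB.

-1.16 dB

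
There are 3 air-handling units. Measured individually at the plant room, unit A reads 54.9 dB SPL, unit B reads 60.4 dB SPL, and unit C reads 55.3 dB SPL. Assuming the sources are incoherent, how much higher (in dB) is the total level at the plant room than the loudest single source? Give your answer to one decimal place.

Add the sources as powers (linear), then convert back to dB:
L_total = 10·log₁₀(10^(54.9/10) + 10^(60.4/10) + 10^(55.3/10)) = 62.42 dB SPL.
Excess over the loudest (60.4 dB): 62.42 − 60.4 = 2.0 dB.

2.0 dB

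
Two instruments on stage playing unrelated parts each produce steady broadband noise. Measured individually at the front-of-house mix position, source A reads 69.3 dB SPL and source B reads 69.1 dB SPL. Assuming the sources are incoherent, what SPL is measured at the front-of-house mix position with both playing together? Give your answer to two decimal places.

72.21 dB SPL

Incoherent sources sum as intensities:
L_total = 10·log₁₀(10^(69.3/10) + 10^(69.1/10)) = 10·log₁₀(16640000) = 72.21 dB SPL.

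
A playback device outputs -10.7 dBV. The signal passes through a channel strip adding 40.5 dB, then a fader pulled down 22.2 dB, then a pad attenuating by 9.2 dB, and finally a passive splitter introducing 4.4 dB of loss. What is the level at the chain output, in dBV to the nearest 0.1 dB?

Gain stages sum in dB:
-10.7 + 40.5 − 22.2 − 9.2 − 4.4 = -6.0 dBV.

-6.0 dBV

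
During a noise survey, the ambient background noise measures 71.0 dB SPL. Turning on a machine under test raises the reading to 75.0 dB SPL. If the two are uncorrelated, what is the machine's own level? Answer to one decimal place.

Remove the background by subtracting linear intensities:
L_src = 10·log₁₀(10^(75.0/10) − 10^(71.0/10)) = 10·log₁₀(19030000) = 72.8 dB SPL.

72.8 dB SPL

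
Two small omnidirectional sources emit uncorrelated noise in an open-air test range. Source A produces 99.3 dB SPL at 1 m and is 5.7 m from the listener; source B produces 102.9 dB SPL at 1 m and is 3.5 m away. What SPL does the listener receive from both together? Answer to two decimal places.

92.68 dB SPL

At the listener: L_A = 99.3 − 20·log₁₀(5.7) = 84.183 dB; L_B = 102.9 − 20·log₁₀(3.5) = 92.019 dB.
Combined: 10·log₁₀(10^(84.183/10)+10^(92.019/10)) = 92.68 dB SPL.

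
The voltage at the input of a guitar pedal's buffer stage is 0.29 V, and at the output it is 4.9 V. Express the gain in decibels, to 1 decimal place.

Voltage ratio → dB uses the 20·log₁₀ form:
20·log₁₀(4.9/0.29) = 20·log₁₀(16.90) = 24.6 dB.

24.6 dB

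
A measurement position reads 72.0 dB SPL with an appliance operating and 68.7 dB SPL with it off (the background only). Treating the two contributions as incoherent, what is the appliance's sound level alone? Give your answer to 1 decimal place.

Remove the background by subtracting linear intensities:
L_src = 10·log₁₀(10^(72.0/10) − 10^(68.7/10)) = 10·log₁₀(8436000) = 69.3 dB SPL.

69.3 dB SPL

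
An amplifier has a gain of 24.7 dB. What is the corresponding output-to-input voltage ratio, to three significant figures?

17.2

Voltage ratio = 10^(dB/20).
10^(24.7/20) = 10^(1.235) = 17.2.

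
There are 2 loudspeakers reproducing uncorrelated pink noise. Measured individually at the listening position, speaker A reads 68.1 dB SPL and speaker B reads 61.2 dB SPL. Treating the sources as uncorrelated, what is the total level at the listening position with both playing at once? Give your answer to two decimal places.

68.91 dB SPL

Uncorrelated sources add in intensity (power), not in dB.
L_total = 10·log₁₀(10^(68.1/10) + 10^(61.2/10)) = 10·log₁₀(7775000) = 68.91 dB SPL.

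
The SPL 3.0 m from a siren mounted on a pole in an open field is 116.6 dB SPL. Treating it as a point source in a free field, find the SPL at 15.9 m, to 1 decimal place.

Free-field point source: level drops by 20·log₁₀ of the distance ratio.
ΔL = −20·log₁₀(15.9/3.0) = -14.49 dB, so L₂ = 116.6 + (-14.49) = 102.1 dB SPL.

102.1 dB SPL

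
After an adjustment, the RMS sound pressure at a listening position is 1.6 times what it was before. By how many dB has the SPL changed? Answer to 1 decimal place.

4.1 dB

SPL change from a pressure ratio uses the 20·log₁₀ form:
20·log₁₀(1.6) = 4.1 dB.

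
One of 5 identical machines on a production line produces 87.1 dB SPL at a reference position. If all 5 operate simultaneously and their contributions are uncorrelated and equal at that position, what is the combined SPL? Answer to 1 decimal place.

94.1 dB SPL

5 equal incoherent sources raise the level by 10·log₁₀(5) = 6.99 dB.
L_total = 87.1 + 6.99 = 94.1 dB SPL.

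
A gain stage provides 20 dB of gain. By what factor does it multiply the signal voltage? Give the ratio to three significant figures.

10.0

Voltage ratio = 10^(dB/20).
10^(20/20) = 10^(1.000) = 10.0.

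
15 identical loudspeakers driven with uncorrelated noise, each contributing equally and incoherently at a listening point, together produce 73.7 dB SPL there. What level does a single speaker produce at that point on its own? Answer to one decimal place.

15 equal incoherent sources add 10·log₁₀(15) = 11.76 dB over one source.
L_one = 73.7 − 11.76 = 61.9 dB SPL.

61.9 dB SPL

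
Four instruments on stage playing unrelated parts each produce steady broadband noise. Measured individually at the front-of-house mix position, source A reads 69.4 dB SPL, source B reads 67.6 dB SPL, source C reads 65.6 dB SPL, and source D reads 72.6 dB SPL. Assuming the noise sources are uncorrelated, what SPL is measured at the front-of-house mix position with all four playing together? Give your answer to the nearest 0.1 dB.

Uncorrelated sources add in intensity (power), not in dB.
L_total = 10·log₁₀(10^(69.4/10) + 10^(67.6/10) + 10^(65.6/10) + 10^(72.6/10)) = 10·log₁₀(36290000) = 75.6 dB SPL.

75.6 dB SPL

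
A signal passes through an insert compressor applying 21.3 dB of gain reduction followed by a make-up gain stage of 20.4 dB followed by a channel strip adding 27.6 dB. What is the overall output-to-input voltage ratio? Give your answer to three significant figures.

Net gain = (−21.3) + 20.4 + 27.6 = 26.7 dB.
Voltage ratio = 10^(26.7/20) = 21.6.

21.6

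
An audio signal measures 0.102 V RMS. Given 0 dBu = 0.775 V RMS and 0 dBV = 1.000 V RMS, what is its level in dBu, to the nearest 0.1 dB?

dBu = 20·log₁₀(V / 0.775 V).
20·log₁₀(0.102/0.775) = -17.6 dBu.

-17.6 dBu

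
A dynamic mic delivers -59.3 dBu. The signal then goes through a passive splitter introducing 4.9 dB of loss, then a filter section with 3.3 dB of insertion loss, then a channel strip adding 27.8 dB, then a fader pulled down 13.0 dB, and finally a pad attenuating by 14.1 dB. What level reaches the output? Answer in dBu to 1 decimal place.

-66.8 dBu

Gain stages sum in dB:
-59.3 − 4.9 − 3.3 + 27.8 − 13.0 − 14.1 = -66.8 dBu.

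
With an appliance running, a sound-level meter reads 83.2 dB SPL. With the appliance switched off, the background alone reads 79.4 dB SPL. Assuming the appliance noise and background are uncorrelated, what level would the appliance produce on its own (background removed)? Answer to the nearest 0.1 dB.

80.9 dB SPL

Background correction is a power subtraction:
L_src = 10·log₁₀(10^(83.2/10) − 10^(79.4/10)) = 10·log₁₀(121800000) = 80.9 dB SPL.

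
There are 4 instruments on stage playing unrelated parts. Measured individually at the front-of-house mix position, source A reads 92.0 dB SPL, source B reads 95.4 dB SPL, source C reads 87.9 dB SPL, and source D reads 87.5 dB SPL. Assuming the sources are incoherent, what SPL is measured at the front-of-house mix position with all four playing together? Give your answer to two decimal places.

97.95 dB SPL

Uncorrelated sources add in intensity (power), not in dB.
L_total = 10·log₁₀(10^(92.0/10) + 10^(95.4/10) + 10^(87.9/10) + 10^(87.5/10)) = 10·log₁₀(6231000000) = 97.95 dB SPL.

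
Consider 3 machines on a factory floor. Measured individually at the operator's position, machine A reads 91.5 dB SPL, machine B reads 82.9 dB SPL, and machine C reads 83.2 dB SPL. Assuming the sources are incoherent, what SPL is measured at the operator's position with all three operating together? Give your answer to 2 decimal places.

Add the sources as powers (linear), then convert back to dB:
L_total = 10·log₁₀(10^(91.5/10) + 10^(82.9/10) + 10^(83.2/10)) = 10·log₁₀(1816000000) = 92.59 dB SPL.

92.59 dB SPL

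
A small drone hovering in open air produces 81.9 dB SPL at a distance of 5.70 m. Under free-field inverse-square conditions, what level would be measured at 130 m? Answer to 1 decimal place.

Inverse-square spreading gives ΔL = −20·log₁₀(d₂/d₁).
ΔL = −20·log₁₀(130/5.70) = -27.16 dB, so L₂ = 81.9 + (-27.16) = 54.7 dB SPL.

54.7 dB SPL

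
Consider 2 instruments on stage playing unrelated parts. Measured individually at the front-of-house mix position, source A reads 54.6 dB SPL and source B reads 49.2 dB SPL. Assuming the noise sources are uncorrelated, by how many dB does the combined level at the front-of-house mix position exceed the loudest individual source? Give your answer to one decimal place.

Incoherent sources sum as intensities:
L_total = 10·log₁₀(10^(54.6/10) + 10^(49.2/10)) = 55.70 dB SPL.
Excess over the loudest (54.6 dB): 55.70 − 54.6 = 1.1 dB.

1.1 dB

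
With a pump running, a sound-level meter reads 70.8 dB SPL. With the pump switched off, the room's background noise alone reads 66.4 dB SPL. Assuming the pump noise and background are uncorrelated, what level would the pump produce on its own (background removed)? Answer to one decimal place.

Subtract intensities: L_src = 10·log₁₀(10^(L_total/10) − 10^(L_bg/10)).
L_src = 10·log₁₀(10^(70.8/10) − 10^(66.4/10)) = 10·log₁₀(7657000) = 68.8 dB SPL.

68.8 dB SPL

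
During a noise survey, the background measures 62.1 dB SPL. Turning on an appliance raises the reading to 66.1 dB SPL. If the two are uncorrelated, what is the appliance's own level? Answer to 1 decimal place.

63.9 dB SPL

Remove the background by subtracting linear intensities:
L_src = 10·log₁₀(10^(66.1/10) − 10^(62.1/10)) = 10·log₁₀(2452000) = 63.9 dB SPL.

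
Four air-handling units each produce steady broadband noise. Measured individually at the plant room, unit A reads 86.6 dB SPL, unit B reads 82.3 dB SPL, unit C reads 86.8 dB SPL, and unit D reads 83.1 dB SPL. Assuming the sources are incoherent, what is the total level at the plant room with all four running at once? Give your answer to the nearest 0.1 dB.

91.2 dB SPL

Uncorrelated sources add in intensity (power), not in dB.
L_total = 10·log₁₀(10^(86.6/10) + 10^(82.3/10) + 10^(86.8/10) + 10^(83.1/10)) = 10·log₁₀(1310000000) = 91.2 dB SPL.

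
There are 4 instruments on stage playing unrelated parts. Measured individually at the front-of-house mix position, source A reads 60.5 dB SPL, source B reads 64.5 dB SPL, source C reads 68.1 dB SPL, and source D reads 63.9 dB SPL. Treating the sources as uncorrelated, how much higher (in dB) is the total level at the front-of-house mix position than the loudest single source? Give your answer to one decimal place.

3.0 dB

Incoherent sources sum as intensities:
L_total = 10·log₁₀(10^(60.5/10) + 10^(64.5/10) + 10^(68.1/10) + 10^(63.9/10)) = 71.09 dB SPL.
Excess over the loudest (68.1 dB): 71.09 − 68.1 = 3.0 dB.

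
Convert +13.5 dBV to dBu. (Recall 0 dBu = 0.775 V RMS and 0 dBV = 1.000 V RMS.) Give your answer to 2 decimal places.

The offset between the scales is 20·log₁₀(0.775/1.000) = −2.214 dB.
So dBu = +13.5 + 2.214 = +15.71 dBu.

+15.71 dBu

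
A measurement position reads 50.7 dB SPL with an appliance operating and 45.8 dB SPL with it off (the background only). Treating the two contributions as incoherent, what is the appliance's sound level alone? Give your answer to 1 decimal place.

49.0 dB SPL

Background correction is a power subtraction:
L_src = 10·log₁₀(10^(50.7/10) − 10^(45.8/10)) = 10·log₁₀(79470) = 49.0 dB SPL.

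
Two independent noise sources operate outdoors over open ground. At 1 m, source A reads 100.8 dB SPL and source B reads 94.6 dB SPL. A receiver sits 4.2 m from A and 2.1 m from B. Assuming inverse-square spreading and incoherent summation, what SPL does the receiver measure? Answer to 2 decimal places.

91.26 dB SPL

At the listener: L_A = 100.8 − 20·log₁₀(4.2) = 88.335 dB; L_B = 94.6 − 20·log₁₀(2.1) = 88.156 dB.
Combined: 10·log₁₀(10^(88.335/10)+10^(88.156/10)) = 91.26 dB SPL.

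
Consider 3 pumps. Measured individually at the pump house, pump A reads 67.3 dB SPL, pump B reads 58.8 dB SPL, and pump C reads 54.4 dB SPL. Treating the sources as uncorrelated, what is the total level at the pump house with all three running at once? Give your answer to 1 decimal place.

Uncorrelated sources add in intensity (power), not in dB.
L_total = 10·log₁₀(10^(67.3/10) + 10^(58.8/10) + 10^(54.4/10)) = 10·log₁₀(6404000) = 68.1 dB SPL.

68.1 dB SPL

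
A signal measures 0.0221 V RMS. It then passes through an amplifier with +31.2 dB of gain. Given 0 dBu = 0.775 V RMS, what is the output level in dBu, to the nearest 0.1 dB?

Input level: 20·log₁₀(0.0221/0.775) = -30.90 dBu.
Output: -30.90 + 31.2 = +0.3 dBu.

+0.3 dBu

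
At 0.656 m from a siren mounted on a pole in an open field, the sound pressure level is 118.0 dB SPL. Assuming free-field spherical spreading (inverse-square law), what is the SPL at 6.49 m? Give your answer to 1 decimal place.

98.1 dB SPL

Free-field point source: level drops by 20·log₁₀ of the distance ratio.
ΔL = −20·log₁₀(6.49/0.656) = -19.91 dB, so L₂ = 118.0 + (-19.91) = 98.1 dB SPL.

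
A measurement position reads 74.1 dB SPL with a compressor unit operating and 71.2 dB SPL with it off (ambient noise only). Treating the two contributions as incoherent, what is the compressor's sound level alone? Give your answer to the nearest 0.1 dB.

71.0 dB SPL

Remove the background by subtracting linear intensities:
L_src = 10·log₁₀(10^(74.1/10) − 10^(71.2/10)) = 10·log₁₀(12520000) = 71.0 dB SPL.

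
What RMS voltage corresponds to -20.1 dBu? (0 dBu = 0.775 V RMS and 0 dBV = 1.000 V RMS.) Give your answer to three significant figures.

V = 0.775 V × 10^(-20.1/20).
= 0.775 × 0.09886 = 0.0766 V.

0.0766 V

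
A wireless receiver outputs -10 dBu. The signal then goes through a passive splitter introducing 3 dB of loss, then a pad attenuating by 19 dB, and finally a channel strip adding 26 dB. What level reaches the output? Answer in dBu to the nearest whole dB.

-6 dBu

Cascaded gains and losses add directly in dB.
-10 − 3 − 19 + 26 = -6 dBu.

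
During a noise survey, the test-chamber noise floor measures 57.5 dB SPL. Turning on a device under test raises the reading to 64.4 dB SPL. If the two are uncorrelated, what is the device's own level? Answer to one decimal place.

Background correction is a power subtraction:
L_src = 10·log₁₀(10^(64.4/10) − 10^(57.5/10)) = 10·log₁₀(2192000) = 63.4 dB SPL.

63.4 dB SPL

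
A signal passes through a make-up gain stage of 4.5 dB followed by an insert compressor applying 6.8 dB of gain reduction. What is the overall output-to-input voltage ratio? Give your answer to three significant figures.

Net gain = 4.5 + (−6.8) = -2.3 dB.
Voltage ratio = 10^(-2.3/20) = 0.767.

0.767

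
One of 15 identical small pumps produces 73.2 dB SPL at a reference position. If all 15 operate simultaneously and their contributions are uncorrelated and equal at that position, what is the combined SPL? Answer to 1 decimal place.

15 equal incoherent sources raise the level by 10·log₁₀(15) = 11.76 dB.
L_total = 73.2 + 11.76 = 85.0 dB SPL.

85.0 dB SPL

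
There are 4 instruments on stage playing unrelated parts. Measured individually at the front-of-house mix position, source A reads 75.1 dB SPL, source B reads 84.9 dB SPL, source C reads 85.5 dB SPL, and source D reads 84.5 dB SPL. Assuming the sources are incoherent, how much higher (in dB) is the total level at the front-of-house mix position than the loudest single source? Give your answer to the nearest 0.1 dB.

4.4 dB

Uncorrelated sources add in intensity (power), not in dB.
L_total = 10·log₁₀(10^(75.1/10) + 10^(84.9/10) + 10^(85.5/10) + 10^(84.5/10)) = 89.90 dB SPL.
Excess over the loudest (85.5 dB): 89.90 − 85.5 = 4.4 dB.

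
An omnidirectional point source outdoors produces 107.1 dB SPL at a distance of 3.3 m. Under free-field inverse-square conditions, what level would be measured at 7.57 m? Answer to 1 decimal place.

Free-field point source: level drops by 20·log₁₀ of the distance ratio.
ΔL = −20·log₁₀(7.57/3.3) = -7.21 dB, so L₂ = 107.1 + (-7.21) = 99.9 dB SPL.

99.9 dB SPL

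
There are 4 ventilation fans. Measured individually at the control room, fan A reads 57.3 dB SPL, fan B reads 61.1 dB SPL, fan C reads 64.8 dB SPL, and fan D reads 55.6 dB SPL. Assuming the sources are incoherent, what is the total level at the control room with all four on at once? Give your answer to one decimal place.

Add the sources as powers (linear), then convert back to dB:
L_total = 10·log₁₀(10^(57.3/10) + 10^(61.1/10) + 10^(64.8/10) + 10^(55.6/10)) = 10·log₁₀(5208000) = 67.2 dB SPL.

67.2 dB SPL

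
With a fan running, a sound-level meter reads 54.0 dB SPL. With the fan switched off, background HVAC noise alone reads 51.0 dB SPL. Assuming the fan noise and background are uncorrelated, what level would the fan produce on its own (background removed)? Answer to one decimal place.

51.0 dB SPL

Remove the background by subtracting linear intensities:
L_src = 10·log₁₀(10^(54.0/10) − 10^(51.0/10)) = 10·log₁₀(125300) = 51.0 dB SPL.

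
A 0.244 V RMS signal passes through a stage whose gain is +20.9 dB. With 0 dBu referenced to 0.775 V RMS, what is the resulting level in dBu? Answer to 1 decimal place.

Input level: 20·log₁₀(0.244/0.775) = -10.04 dBu.
Output: -10.04 + 20.9 = +10.9 dBu.

+10.9 dBu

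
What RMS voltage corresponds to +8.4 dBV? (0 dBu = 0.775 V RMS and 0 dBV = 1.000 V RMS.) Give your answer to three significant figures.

V = 1.000 V × 10^(+8.4/20).
= 1.000 × 2.630 = 2.63 V.

2.63 V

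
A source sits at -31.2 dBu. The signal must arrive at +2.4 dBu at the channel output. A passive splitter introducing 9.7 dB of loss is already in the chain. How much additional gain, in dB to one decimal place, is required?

43.3 dB

The required make-up gain is the shortfall in the dB sum.
G = +2.4 − (-31.2) + 9.7 = 43.3 dB.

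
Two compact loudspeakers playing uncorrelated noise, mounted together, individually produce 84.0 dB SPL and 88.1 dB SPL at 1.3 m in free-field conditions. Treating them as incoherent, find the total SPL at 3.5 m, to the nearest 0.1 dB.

80.9 dB SPL

Combined at 1.3 m: 10·log₁₀(10^(84.0/10)+10^(88.1/10)) = 89.53 dB SPL.
Then apply −20·log₁₀(3.5/1.3) = -8.60 dB → 80.9 dB SPL.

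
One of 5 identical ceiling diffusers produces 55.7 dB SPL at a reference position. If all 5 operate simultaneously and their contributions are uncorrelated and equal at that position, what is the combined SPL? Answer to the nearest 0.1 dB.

62.7 dB SPL

5 equal incoherent sources raise the level by 10·log₁₀(5) = 6.99 dB.
L_total = 55.7 + 6.99 = 62.7 dB SPL.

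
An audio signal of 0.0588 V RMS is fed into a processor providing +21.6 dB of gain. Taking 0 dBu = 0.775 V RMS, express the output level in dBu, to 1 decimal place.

Input level: 20·log₁₀(0.0588/0.775) = -22.40 dBu.
Output: -22.40 + 21.6 = -0.8 dBu.

-0.8 dBu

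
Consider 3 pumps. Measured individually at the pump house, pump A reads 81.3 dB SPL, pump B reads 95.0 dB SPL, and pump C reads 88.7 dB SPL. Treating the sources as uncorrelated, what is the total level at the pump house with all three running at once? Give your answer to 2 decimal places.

Add the sources as powers (linear), then convert back to dB:
L_total = 10·log₁₀(10^(81.3/10) + 10^(95.0/10) + 10^(88.7/10)) = 10·log₁₀(4038000000) = 96.06 dB SPL.

96.06 dB SPL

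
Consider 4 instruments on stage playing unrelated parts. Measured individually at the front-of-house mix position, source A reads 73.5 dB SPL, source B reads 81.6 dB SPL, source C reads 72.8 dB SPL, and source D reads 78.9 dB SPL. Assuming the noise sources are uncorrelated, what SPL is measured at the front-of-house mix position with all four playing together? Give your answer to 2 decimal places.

84.21 dB SPL

Incoherent sources sum as intensities:
L_total = 10·log₁₀(10^(73.5/10) + 10^(81.6/10) + 10^(72.8/10) + 10^(78.9/10)) = 10·log₁₀(263600000) = 84.21 dB SPL.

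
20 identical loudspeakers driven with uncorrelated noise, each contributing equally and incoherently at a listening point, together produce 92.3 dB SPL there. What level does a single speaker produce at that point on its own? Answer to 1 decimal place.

20 equal incoherent sources add 10·log₁₀(20) = 13.01 dB over one source.
L_one = 92.3 − 13.01 = 79.3 dB SPL.

79.3 dB SPL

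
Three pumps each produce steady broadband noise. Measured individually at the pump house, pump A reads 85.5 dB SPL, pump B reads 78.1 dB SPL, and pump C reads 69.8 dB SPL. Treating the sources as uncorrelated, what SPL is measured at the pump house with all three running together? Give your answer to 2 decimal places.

86.32 dB SPL

Add the sources as powers (linear), then convert back to dB:
L_total = 10·log₁₀(10^(85.5/10) + 10^(78.1/10) + 10^(69.8/10)) = 10·log₁₀(428900000) = 86.32 dB SPL.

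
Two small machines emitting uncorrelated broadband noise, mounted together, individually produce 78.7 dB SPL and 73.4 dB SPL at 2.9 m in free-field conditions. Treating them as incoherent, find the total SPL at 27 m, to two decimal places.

Combined at 2.9 m: 10·log₁₀(10^(78.7/10)+10^(73.4/10)) = 79.823 dB SPL.
Then apply −20·log₁₀(27/2.9) = -19.379 dB → 60.44 dB SPL.

60.44 dB SPL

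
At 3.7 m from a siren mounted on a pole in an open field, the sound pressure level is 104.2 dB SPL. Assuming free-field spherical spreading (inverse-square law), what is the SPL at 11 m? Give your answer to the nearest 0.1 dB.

Inverse-square spreading gives ΔL = −20·log₁₀(d₂/d₁).
ΔL = −20·log₁₀(11/3.7) = -9.46 dB, so L₂ = 104.2 + (-9.46) = 94.7 dB SPL.

94.7 dB SPL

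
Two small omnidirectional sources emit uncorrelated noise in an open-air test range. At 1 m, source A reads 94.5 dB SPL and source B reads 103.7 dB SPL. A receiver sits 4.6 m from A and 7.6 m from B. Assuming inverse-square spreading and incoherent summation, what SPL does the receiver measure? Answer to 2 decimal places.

87.32 dB SPL

At the listener: L_A = 94.5 − 20·log₁₀(4.6) = 81.245 dB; L_B = 103.7 − 20·log₁₀(7.6) = 86.084 dB.
Combined: 10·log₁₀(10^(81.245/10)+10^(86.084/10)) = 87.32 dB SPL.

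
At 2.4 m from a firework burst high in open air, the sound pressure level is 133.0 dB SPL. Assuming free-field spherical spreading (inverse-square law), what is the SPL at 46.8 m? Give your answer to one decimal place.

For a point source in a free field, ΔL = −20·log₁₀(d₂/d₁).
ΔL = −20·log₁₀(46.8/2.4) = -25.80 dB, so L₂ = 133.0 + (-25.80) = 107.2 dB SPL.

107.2 dB SPL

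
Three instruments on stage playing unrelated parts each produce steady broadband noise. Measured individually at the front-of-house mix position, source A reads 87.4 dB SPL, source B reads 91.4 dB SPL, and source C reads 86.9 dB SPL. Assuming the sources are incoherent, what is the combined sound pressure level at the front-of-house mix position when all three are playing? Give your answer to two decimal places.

Add the sources as powers (linear), then convert back to dB:
L_total = 10·log₁₀(10^(87.4/10) + 10^(91.4/10) + 10^(86.9/10)) = 10·log₁₀(2420000000) = 93.84 dB SPL.

93.84 dB SPL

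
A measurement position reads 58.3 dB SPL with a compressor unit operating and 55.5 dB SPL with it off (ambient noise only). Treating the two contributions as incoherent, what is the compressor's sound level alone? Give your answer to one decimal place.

Background correction is a power subtraction:
L_src = 10·log₁₀(10^(58.3/10) − 10^(55.5/10)) = 10·log₁₀(321300) = 55.1 dB SPL.

55.1 dB SPL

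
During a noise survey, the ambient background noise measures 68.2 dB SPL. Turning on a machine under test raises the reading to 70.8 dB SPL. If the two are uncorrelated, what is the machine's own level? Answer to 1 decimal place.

67.3 dB SPL

Background correction is a power subtraction:
L_src = 10·log₁₀(10^(70.8/10) − 10^(68.2/10)) = 10·log₁₀(5416000) = 67.3 dB SPL.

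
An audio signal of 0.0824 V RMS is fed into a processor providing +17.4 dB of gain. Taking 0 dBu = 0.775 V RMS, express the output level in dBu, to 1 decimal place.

-2.1 dBu

Input level: 20·log₁₀(0.0824/0.775) = -19.47 dBu.
Output: -19.47 + 17.4 = -2.1 dBu.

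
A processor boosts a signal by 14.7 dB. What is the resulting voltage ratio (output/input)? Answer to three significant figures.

Voltage ratio = 10^(dB/20).
10^(14.7/20) = 10^(0.7350) = 5.43.

5.43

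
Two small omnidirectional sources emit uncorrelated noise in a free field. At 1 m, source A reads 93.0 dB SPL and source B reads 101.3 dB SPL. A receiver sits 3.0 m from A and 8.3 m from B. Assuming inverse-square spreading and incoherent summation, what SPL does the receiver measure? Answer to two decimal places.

86.21 dB SPL

At the listener: L_A = 93.0 − 20·log₁₀(3.0) = 83.458 dB; L_B = 101.3 − 20·log₁₀(8.3) = 82.918 dB.
Combined: 10·log₁₀(10^(83.458/10)+10^(82.918/10)) = 86.21 dB SPL.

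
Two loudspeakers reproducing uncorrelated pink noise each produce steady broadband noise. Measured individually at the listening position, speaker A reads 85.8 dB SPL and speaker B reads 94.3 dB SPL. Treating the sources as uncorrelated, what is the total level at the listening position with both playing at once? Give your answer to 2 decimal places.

Uncorrelated sources add in intensity (power), not in dB.
L_total = 10·log₁₀(10^(85.8/10) + 10^(94.3/10)) = 10·log₁₀(3072000000) = 94.87 dB SPL.

94.87 dB SPL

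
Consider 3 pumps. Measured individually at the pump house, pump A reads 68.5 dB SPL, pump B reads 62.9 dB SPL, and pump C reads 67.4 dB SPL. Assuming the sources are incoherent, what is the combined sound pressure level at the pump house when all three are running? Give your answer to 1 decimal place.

Uncorrelated sources add in intensity (power), not in dB.
L_total = 10·log₁₀(10^(68.5/10) + 10^(62.9/10) + 10^(67.4/10)) = 10·log₁₀(14520000) = 71.6 dB SPL.

71.6 dB SPL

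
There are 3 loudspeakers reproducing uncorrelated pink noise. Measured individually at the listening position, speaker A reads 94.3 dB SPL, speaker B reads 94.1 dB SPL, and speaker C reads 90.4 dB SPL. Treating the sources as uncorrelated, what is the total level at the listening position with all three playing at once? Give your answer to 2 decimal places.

Uncorrelated sources add in intensity (power), not in dB.
L_total = 10·log₁₀(10^(94.3/10) + 10^(94.1/10) + 10^(90.4/10)) = 10·log₁₀(6358000000) = 98.03 dB SPL.

98.03 dB SPL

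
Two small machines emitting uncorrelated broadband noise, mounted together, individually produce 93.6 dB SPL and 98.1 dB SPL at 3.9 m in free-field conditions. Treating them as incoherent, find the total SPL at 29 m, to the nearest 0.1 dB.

82.0 dB SPL

Combined at 3.9 m: 10·log₁₀(10^(93.6/10)+10^(98.1/10)) = 99.42 dB SPL.
Then apply −20·log₁₀(29/3.9) = -17.43 dB → 82.0 dB SPL.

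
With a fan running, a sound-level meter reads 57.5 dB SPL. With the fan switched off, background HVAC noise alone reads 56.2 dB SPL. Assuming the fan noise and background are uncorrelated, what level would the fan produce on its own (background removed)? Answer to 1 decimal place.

51.6 dB SPL

Remove the background by subtracting linear intensities:
L_src = 10·log₁₀(10^(57.5/10) − 10^(56.2/10)) = 10·log₁₀(145500) = 51.6 dB SPL.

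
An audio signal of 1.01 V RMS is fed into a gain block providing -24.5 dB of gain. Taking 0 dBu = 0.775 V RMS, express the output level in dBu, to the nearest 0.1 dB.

-22.2 dBu

Input level: 20·log₁₀(1.01/0.775) = 2.30 dBu.
Output: 2.30 − 24.5 = -22.2 dBu.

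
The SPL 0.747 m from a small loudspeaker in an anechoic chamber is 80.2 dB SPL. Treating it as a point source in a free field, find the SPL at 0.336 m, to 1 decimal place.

For a point source in a free field, ΔL = −20·log₁₀(d₂/d₁).
ΔL = −20·log₁₀(0.336/0.747) = 6.94 dB, so L₂ = 80.2 + (6.94) = 87.1 dB SPL.

87.1 dB SPL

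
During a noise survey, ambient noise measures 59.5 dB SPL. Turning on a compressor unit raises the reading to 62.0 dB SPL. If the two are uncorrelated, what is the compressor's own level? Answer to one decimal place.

58.4 dB SPL

Remove the background by subtracting linear intensities:
L_src = 10·log₁₀(10^(62.0/10) − 10^(59.5/10)) = 10·log₁₀(693600) = 58.4 dB SPL.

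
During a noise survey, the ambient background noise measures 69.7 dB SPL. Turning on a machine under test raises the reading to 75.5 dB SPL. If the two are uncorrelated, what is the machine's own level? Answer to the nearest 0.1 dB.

Remove the background by subtracting linear intensities:
L_src = 10·log₁₀(10^(75.5/10) − 10^(69.7/10)) = 10·log₁₀(26150000) = 74.2 dB SPL.

74.2 dB SPL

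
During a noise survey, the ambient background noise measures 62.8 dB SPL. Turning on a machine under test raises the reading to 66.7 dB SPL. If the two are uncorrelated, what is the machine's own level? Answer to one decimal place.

64.4 dB SPL

Background correction is a power subtraction:
L_src = 10·log₁₀(10^(66.7/10) − 10^(62.8/10)) = 10·log₁₀(2772000) = 64.4 dB SPL.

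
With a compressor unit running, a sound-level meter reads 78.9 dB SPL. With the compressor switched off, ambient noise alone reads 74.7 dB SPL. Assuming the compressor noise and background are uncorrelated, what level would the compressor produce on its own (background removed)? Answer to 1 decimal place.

76.8 dB SPL

Remove the background by subtracting linear intensities:
L_src = 10·log₁₀(10^(78.9/10) − 10^(74.7/10)) = 10·log₁₀(48110000) = 76.8 dB SPL.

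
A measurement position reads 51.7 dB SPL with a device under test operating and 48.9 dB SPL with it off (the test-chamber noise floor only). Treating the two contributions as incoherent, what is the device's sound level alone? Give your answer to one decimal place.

Remove the background by subtracting linear intensities:
L_src = 10·log₁₀(10^(51.7/10) − 10^(48.9/10)) = 10·log₁₀(70290) = 48.5 dB SPL.

48.5 dB SPL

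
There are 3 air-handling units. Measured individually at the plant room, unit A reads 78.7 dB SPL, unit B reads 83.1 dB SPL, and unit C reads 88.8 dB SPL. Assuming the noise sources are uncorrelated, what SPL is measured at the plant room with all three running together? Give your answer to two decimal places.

Incoherent sources sum as intensities:
L_total = 10·log₁₀(10^(78.7/10) + 10^(83.1/10) + 10^(88.8/10)) = 10·log₁₀(1037000000) = 90.16 dB SPL.

90.16 dB SPL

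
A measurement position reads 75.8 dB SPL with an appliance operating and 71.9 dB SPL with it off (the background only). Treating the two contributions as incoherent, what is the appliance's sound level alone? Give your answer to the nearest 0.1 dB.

Remove the background by subtracting linear intensities:
L_src = 10·log₁₀(10^(75.8/10) − 10^(71.9/10)) = 10·log₁₀(22530000) = 73.5 dB SPL.

73.5 dB SPL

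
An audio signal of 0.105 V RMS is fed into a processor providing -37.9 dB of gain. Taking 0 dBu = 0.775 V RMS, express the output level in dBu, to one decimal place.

-55.3 dBu

Input level: 20·log₁₀(0.105/0.775) = -17.36 dBu.
Output: -17.36 − 37.9 = -55.3 dBu.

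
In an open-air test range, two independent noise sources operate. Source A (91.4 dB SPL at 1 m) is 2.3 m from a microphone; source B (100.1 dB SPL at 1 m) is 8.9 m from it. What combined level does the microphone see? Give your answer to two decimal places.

At the listener: L_A = 91.4 − 20·log₁₀(2.3) = 84.165 dB; L_B = 100.1 − 20·log₁₀(8.9) = 81.112 dB.
Combined: 10·log₁₀(10^(84.165/10)+10^(81.112/10)) = 85.91 dB SPL.

85.91 dB SPL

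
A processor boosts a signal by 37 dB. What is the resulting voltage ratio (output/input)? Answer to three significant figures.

Voltage ratio = 10^(dB/20).
10^(37/20) = 10^(1.850) = 70.8.

70.8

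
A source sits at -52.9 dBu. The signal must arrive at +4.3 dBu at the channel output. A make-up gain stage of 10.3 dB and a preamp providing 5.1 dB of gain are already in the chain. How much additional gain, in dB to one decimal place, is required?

41.8 dB

The required make-up gain is the shortfall in the dB sum.
G = +4.3 − (-52.9) − 10.3 − 5.1 = 41.8 dB.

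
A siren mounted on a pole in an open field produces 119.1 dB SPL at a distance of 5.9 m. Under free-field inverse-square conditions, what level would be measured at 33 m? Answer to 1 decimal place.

104.1 dB SPL

Free-field point source: level drops by 20·log₁₀ of the distance ratio.
ΔL = −20·log₁₀(33/5.9) = -14.95 dB, so L₂ = 119.1 + (-14.95) = 104.1 dB SPL.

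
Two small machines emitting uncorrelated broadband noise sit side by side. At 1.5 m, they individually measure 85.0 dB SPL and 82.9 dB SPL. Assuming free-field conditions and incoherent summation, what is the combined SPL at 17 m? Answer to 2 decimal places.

Combined at 1.5 m: 10·log₁₀(10^(85.0/10)+10^(82.9/10)) = 87.086 dB SPL.
Then apply −20·log₁₀(17/1.5) = -21.087 dB → 66.00 dB SPL.

66.00 dB SPL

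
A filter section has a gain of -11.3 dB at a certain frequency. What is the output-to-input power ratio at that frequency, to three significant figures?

Power ratio = 10^(dB/10).
10^(-11.3/10) = 10^(-1.130) = 0.0741.

0.0741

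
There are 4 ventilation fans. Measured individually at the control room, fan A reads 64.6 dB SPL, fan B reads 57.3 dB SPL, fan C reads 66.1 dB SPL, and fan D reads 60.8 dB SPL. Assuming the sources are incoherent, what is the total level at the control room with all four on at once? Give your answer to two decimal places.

69.39 dB SPL

Incoherent sources sum as intensities:
L_total = 10·log₁₀(10^(64.6/10) + 10^(57.3/10) + 10^(66.1/10) + 10^(60.8/10)) = 10·log₁₀(8697000) = 69.39 dB SPL.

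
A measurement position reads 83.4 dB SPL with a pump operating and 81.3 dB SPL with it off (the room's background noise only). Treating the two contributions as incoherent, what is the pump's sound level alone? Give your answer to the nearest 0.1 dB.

79.2 dB SPL

Remove the background by subtracting linear intensities:
L_src = 10·log₁₀(10^(83.4/10) − 10^(81.3/10)) = 10·log₁₀(83880000) = 79.2 dB SPL.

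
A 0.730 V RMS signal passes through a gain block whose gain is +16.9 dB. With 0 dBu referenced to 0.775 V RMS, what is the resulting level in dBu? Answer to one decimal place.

Input level: 20·log₁₀(0.730/0.775) = -0.52 dBu.
Output: -0.52 + 16.9 = +16.4 dBu.

+16.4 dBu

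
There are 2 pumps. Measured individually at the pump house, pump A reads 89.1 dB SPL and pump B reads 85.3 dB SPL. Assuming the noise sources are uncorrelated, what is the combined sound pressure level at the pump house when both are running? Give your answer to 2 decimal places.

90.61 dB SPL

Uncorrelated sources add in intensity (power), not in dB.
L_total = 10·log₁₀(10^(89.1/10) + 10^(85.3/10)) = 10·log₁₀(1152000000) = 90.61 dB SPL.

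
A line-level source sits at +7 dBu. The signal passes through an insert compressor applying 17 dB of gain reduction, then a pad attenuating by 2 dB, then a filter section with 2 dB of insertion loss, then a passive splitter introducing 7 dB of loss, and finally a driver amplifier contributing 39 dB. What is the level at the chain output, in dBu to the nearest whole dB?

In dB, series stages simply add:
+7 − 17 − 2 − 2 − 7 + 39 = +18 dBu.

+18 dBu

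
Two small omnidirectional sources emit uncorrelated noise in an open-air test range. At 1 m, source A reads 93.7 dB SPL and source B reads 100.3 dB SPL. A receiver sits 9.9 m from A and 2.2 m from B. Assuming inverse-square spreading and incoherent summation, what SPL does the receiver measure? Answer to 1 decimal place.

93.5 dB SPL

At the listener: L_A = 93.7 − 20·log₁₀(9.9) = 73.79 dB; L_B = 100.3 − 20·log₁₀(2.2) = 93.45 dB.
Combined: 10·log₁₀(10^(73.79/10)+10^(93.45/10)) = 93.5 dB SPL.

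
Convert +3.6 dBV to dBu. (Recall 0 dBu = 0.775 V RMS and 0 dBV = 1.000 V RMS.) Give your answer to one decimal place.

The offset between the scales is 20·log₁₀(0.775/1.000) = −2.214 dB.
So dBu = +3.6 + 2.214 = +5.8 dBu.

+5.8 dBu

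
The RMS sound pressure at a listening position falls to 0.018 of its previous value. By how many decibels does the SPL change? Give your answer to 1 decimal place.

-34.9 dB

SPL change from a pressure ratio uses the 20·log₁₀ form:
20·log₁₀(0.018) = -34.9 dB.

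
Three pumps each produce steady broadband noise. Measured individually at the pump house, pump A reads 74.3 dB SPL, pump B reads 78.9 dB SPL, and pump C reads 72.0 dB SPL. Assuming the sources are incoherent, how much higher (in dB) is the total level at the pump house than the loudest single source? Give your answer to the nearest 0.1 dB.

Add the sources as powers (linear), then convert back to dB:
L_total = 10·log₁₀(10^(74.3/10) + 10^(78.9/10) + 10^(72.0/10)) = 80.81 dB SPL.
Excess over the loudest (78.9 dB): 80.81 − 78.9 = 1.9 dB.

1.9 dB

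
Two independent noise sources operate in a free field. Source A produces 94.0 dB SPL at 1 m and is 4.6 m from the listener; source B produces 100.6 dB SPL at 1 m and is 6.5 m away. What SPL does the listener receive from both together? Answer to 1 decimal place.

At the listener: L_A = 94.0 − 20·log₁₀(4.6) = 80.74 dB; L_B = 100.6 − 20·log₁₀(6.5) = 84.34 dB.
Combined: 10·log₁₀(10^(80.74/10)+10^(84.34/10)) = 85.9 dB SPL.

85.9 dB SPL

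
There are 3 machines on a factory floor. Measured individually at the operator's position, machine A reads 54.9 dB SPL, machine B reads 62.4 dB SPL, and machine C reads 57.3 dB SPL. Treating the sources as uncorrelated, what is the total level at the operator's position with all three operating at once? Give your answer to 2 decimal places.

64.12 dB SPL

Add the sources as powers (linear), then convert back to dB:
L_total = 10·log₁₀(10^(54.9/10) + 10^(62.4/10) + 10^(57.3/10)) = 10·log₁₀(2584000) = 64.12 dB SPL.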